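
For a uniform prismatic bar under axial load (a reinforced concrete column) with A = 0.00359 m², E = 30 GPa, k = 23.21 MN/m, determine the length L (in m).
Model: a uniform prismatic bar under axial load, so k = (A·E) / L.
Solve for L: L = (A·E) / k.
Convert to SI units:
  E = 30 GPa = 3 × 10¹⁰ Pa
  k = 23.21 MN/m = 2.321 × 10⁷ N/m
Substitute:
  L = (0.00359 × (3 × 10¹⁰)) / (2.321 × 10⁷)
  L = 4.64 m
Final answer: L = 4.64 m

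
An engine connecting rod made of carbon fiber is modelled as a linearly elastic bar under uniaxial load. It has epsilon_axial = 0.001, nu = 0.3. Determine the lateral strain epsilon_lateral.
Model: a linearly elastic bar under uniaxial load, so epsilon_lateral = -nu·epsilon_axial.
Substitute:
  epsilon_lateral = -(0.3 × 0.001)
  epsilon_lateral = -0.0003
Final answer: epsilon_lateral = -0.0003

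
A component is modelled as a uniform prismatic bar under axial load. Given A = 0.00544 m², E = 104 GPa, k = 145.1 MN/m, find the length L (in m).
Model: a uniform prismatic bar under axial load, so k = (A·E) / L.
Solve for L: L = (A·E) / k.
Convert to SI units:
  E = 104 GPa = 1.04 × 10¹¹ Pa
  k = 145.1 MN/m = 1.451 × 10⁸ N/m
Substitute:
  L = (0.00544 × (1.04 × 10¹¹)) / (1.451 × 10⁸)
  L = 3.899 m
Final answer: L = 3.899 m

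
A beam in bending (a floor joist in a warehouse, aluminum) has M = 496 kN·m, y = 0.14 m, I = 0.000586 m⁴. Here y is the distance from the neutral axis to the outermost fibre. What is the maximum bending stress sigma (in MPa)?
Model: a beam in bending, so sigma = (M·y) / I.
Convert to SI units:
  M = 496 kN·m = 496000 N·m
Substitute:
  sigma = (496000 × 0.14) / 0.000586
  sigma = 1.185 × 10⁸ Pa
Convert: sigma = 1.185 × 10⁸ Pa = 118.5 MPa
Final answer: sigma = 118.5 MPa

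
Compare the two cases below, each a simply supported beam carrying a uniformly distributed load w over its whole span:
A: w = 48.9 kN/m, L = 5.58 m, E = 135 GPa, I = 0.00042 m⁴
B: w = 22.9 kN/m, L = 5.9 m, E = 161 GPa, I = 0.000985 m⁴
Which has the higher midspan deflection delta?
Model: a simply supported beam carrying a uniformly distributed load w over its whole span, so delta = (5·w·L^4) / (384·E·I) (SI units).
  A: delta = (5 × 48900 × 5.58^4) / (384 × (1.35 × 10¹¹) × 0.00042) = 0.01089 m = 10.89 mm
  B: delta = (5 × 22900 × 5.9^4) / (384 × (1.61 × 10¹¹) × 0.000985) = 0.002278 m = 2.278 mm
10.89 mm > 2.278 mm, so A is larger.
Final answer: A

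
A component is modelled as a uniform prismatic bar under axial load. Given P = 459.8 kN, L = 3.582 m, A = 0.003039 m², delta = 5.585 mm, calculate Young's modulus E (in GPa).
Model: a uniform prismatic bar under axial load, so delta = (P·L) / (A·E).
Solve for E: E = (P·L) / (delta·A).
Convert to SI units:
  P = 459.8 kN = 459800 N
  delta = 5.585 mm = 0.005585 m
Substitute:
  E = (459800 × 3.582) / (0.005585 × 0.003039)
  E = 9.704 × 10¹⁰ Pa
Convert: E = 9.704 × 10¹⁰ Pa = 97.04 GPa
Final answer: E = 97.04 GPa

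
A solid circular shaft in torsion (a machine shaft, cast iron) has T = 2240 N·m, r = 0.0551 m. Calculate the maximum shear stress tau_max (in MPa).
Model: a solid circular shaft in torsion, so tau_max = (2·T) / (π·r^3).
Substitute:
  tau_max = (2 × 2240) / (π × 0.0551^3)
  tau_max = 8.525 × 10⁶ Pa
Convert: tau_max = 8.525 × 10⁶ Pa = 8.525 MPa
Final answer: tau_max = 8.525 MPa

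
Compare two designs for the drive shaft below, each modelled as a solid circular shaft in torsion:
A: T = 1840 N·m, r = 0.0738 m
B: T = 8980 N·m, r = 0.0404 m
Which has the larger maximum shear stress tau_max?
Model: a solid circular shaft in torsion, so tau_max = (2·T) / (π·r^3) (SI units).
  A: tau_max = (2 × 1840) / (π × 0.0738^3) = 2.914 × 10⁶ Pa = 2.914 MPa
  B: tau_max = (2 × 8980) / (π × 0.0404^3) = 8.67 × 10⁷ Pa = 86.7 MPa
86.7 MPa > 2.914 MPa, so B is larger.
Final answer: B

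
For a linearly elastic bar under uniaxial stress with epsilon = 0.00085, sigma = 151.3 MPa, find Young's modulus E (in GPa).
Model: a linearly elastic bar under uniaxial stress, so sigma = E·epsilon.
Solve for E: E = sigma / epsilon.
Convert to SI units:
  sigma = 151.3 MPa = 1.513 × 10⁸ Pa
Substitute:
  E = (1.513 × 10⁸) / 0.00085
  E = 1.78 × 10¹¹ Pa
Convert: E = 1.78 × 10¹¹ Pa = 178 GPa
Final answer: E = 178 GPa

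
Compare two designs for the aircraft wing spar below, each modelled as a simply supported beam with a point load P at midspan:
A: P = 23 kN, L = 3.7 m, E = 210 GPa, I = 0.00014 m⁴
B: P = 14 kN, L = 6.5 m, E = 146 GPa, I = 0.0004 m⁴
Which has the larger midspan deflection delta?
Model: a simply supported beam with a point load P at midspan, so delta = (P·L^3) / (48·E·I) (SI units).
  A: delta = (23000 × 3.7^3) / (48 × (2.1 × 10¹¹) × 0.00014) = 0.0008256 m = 0.8256 mm
  B: delta = (14000 × 6.5^3) / (48 × (1.46 × 10¹¹) × 0.0004) = 0.001372 m = 1.372 mm
1.372 mm > 0.8256 mm, so B is larger.
Final answer: B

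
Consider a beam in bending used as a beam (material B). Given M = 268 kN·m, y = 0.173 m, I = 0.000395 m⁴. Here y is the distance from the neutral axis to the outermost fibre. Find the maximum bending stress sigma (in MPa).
Model: a beam in bending, so sigma = (M·y) / I.
Convert to SI units:
  M = 268 kN·m = 268000 N·m
Substitute:
  sigma = (268000 × 0.173) / 0.000395
  sigma = 1.174 × 10⁸ Pa
Convert: sigma = 1.174 × 10⁸ Pa = 117.4 MPa
Final answer: sigma = 117.4 MPa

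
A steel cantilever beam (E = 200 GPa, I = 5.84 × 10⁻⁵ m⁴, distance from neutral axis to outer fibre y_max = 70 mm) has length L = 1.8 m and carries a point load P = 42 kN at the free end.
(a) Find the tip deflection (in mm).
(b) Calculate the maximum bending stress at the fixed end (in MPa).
(a) Tip deflection of a cantilever with an end point load: δ = P·L^3 / (3·E·I). Convert P = 42 kN = 42000 N, E = 200 GPa = 2 × 10¹¹ Pa.
  δ = (42000 × 1.8^3) / (3 × (2 × 10¹¹) × (5.84 × 10⁻⁵)) = 0.00699 m = 6.99 mm
(b) Maximum bending moment at the fixed end: M = P·L = 42000 × 1.8 = 75600 N·m. Convert y_max = 70 mm = 0.07 m.
  σ = M·y_max / I = (75600 × 0.07) / (5.84 × 10⁻⁵) = 9.062 × 10⁷ Pa = 90.62 MPa
Final answer: (a) δ = 6.99 mm, (b) σ = 90.62 MPa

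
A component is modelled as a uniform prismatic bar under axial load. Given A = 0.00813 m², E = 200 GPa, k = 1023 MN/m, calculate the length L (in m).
Model: a uniform prismatic bar under axial load, so k = (A·E) / L.
Solve for L: L = (A·E) / k.
Convert to SI units:
  E = 200 GPa = 2 × 10¹¹ Pa
  k = 1023 MN/m = 1.023 × 10⁹ N/m
Substitute:
  L = (0.00813 × (2 × 10¹¹)) / (1.023 × 10⁹)
  L = 1.589 m
Final answer: L = 1.589 m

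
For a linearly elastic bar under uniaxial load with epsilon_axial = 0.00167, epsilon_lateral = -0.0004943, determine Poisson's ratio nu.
Model: a linearly elastic bar under uniaxial load, so epsilon_lateral = -nu·epsilon_axial.
Solve for nu: nu = -epsilon_lateral / epsilon_axial.
Substitute:
  nu = -(-0.0004943) / 0.00167
  nu = 0.296
Final answer: nu = 0.296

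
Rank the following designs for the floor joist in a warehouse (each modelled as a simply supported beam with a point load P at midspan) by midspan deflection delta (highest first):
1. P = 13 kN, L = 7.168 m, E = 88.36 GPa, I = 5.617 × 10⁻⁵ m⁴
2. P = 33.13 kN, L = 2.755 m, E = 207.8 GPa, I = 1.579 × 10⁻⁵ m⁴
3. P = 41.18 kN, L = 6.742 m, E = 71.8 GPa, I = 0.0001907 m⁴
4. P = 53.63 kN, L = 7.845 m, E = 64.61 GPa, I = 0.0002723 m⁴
Model: a simply supported beam with a point load P at midspan, so delta = (P·L^3) / (48·E·I) (SI units).
  Case 1: delta = (13000 × 7.168^3) / (48 × (8.836 × 10¹⁰) × (5.617 × 10⁻⁵)) = 0.0201 m = 20.1 mm
  Case 2: delta = (33130 × 2.755^3) / (48 × (2.078 × 10¹¹) × (1.579 × 10⁻⁵)) = 0.004399 m = 4.399 mm
  Case 3: delta = (41180 × 6.742^3) / (48 × (7.18 × 10¹⁰) × 0.0001907) = 0.0192 m = 19.2 mm
  Case 4: delta = (53630 × 7.845^3) / (48 × (6.461 × 10¹⁰) × 0.0002723) = 0.03066 m = 30.66 mm
Ordering: 30.66 mm (case 4) > 20.1 mm (case 1) > 19.2 mm (case 3) > 4.399 mm (case 2)
Final answer: 4, 1, 3, 2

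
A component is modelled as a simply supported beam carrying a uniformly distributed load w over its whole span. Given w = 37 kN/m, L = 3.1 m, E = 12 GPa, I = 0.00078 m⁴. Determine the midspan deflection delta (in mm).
Model: a simply supported beam carrying a uniformly distributed load w over its whole span, so delta = (5·w·L^4) / (384·E·I).
Convert to SI units:
  w = 37 kN/m = 37000 N/m
  E = 12 GPa = 1.2 × 10¹⁰ Pa
Substitute:
  delta = (5 × 37000 × 3.1^4) / (384 × (1.2 × 10¹⁰) × 0.00078)
  delta = 0.004753 m
Convert: delta = 0.004753 m = 4.753 mm
Final answer: delta = 4.753 mm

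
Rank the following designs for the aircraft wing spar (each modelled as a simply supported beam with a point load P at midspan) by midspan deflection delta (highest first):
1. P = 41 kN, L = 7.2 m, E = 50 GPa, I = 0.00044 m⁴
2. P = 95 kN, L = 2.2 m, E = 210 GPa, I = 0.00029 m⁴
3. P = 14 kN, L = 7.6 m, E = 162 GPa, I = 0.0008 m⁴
Model: a simply supported beam with a point load P at midspan, so delta = (P·L^3) / (48·E·I) (SI units).
  Case 1: delta = (41000 × 7.2^3) / (48 × (5 × 10¹⁰) × 0.00044) = 0.01449 m = 14.49 mm
  Case 2: delta = (95000 × 2.2^3) / (48 × (2.1 × 10¹¹) × 0.00029) = 0.000346 m = 0.346 mm
  Case 3: delta = (14000 × 7.6^3) / (48 × (1.62 × 10¹¹) × 0.0008) = 0.0009879 m = 0.9879 mm
Ordering: 14.49 mm (case 1) > 0.9879 mm (case 3) > 0.346 mm (case 2)
Final answer: 1, 3, 2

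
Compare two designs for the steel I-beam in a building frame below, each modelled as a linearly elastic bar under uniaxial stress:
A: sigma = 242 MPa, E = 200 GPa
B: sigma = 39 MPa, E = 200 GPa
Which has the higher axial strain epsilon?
Model: a linearly elastic bar under uniaxial stress, so epsilon = sigma / E (SI units).
  A: epsilon = (2.42 × 10⁸) / (2 × 10¹¹) = 0.00121
  B: epsilon = (3.9 × 10⁷) / (2 × 10¹¹) = 0.000195
0.00121 > 0.000195, so A is larger.
Final answer: A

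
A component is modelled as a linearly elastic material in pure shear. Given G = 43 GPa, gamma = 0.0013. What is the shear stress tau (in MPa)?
Model: a linearly elastic material in pure shear, so tau = G·gamma.
Convert to SI units:
  G = 43 GPa = 4.3 × 10¹⁰ Pa
Substitute:
  tau = (4.3 × 10¹⁰) × 0.0013
  tau = 5.59 × 10⁷ Pa
Convert: tau = 5.59 × 10⁷ Pa = 55.9 MPa
Final answer: tau = 55.9 MPa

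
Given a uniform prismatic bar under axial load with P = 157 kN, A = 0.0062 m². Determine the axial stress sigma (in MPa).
Model: a uniform prismatic bar under axial load, so sigma = P / A.
Convert to SI units:
  P = 157 kN = 157000 N
Substitute:
  sigma = 157000 / 0.0062
  sigma = 2.532 × 10⁷ Pa
Convert: sigma = 2.532 × 10⁷ Pa = 25.32 MPa
Final answer: sigma = 25.32 MPa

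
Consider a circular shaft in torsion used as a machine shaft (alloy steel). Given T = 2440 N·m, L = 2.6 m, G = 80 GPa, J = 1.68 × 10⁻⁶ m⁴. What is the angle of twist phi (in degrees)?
Model: a circular shaft in torsion, so phi = (T·L) / (G·J).
Convert to SI units:
  G = 80 GPa = 8 × 10¹⁰ Pa
Substitute:
  phi = (2440 × 2.6) / ((8 × 10¹⁰) × (1.68 × 10⁻⁶))
  phi = 0.0472 rad
Convert to degrees: phi = 0.0472 × 180/π = 2.704°
Final answer: phi = 2.704°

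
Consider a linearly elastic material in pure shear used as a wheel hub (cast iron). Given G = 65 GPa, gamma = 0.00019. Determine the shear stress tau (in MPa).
Model: a linearly elastic material in pure shear, so tau = G·gamma.
Convert to SI units:
  G = 65 GPa = 6.5 × 10¹⁰ Pa
Substitute:
  tau = (6.5 × 10¹⁰) × 0.00019
  tau = 1.235 × 10⁷ Pa
Convert: tau = 1.235 × 10⁷ Pa = 12.35 MPa
Final answer: tau = 12.35 MPa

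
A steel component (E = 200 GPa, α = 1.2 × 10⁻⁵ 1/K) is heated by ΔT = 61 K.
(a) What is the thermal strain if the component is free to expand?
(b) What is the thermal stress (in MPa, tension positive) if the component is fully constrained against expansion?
(a) Free thermal strain ε_th = α·ΔT = (1.2 × 10⁻⁵) × 61 = 0.000732
(b) Fully constrained, the expansion is suppressed, so σ = -E·α·ΔT. Convert E = 200 GPa = 2 × 10¹¹ Pa.
  σ = -(2 × 10¹¹) × (1.2 × 10⁻⁵) × 61 = -1.464 × 10⁸ Pa = -146.4 MPa (compressive)
Final answer: (a) ε_th = 0.000732, (b) σ = -146.4 MPa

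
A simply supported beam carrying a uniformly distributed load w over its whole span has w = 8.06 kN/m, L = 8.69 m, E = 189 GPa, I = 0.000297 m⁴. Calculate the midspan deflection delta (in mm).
Model: a simply supported beam carrying a uniformly distributed load w over its whole span, so delta = (5·w·L^4) / (384·E·I).
Convert to SI units:
  w = 8.06 kN/m = 8060 N/m
  E = 189 GPa = 1.89 × 10¹¹ Pa
Substitute:
  delta = (5 × 8060 × 8.69^4) / (384 × (1.89 × 10¹¹) × 0.000297)
  delta = 0.01066 m
Convert: delta = 0.01066 m = 10.66 mm
Final answer: delta = 10.66 mm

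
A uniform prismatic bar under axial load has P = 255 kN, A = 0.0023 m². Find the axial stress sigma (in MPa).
Model: a uniform prismatic bar under axial load, so sigma = P / A.
Convert to SI units:
  P = 255 kN = 255000 N
Substitute:
  sigma = 255000 / 0.0023
  sigma = 1.109 × 10⁸ Pa
Convert: sigma = 1.109 × 10⁸ Pa = 110.9 MPa
Final answer: sigma = 110.9 MPa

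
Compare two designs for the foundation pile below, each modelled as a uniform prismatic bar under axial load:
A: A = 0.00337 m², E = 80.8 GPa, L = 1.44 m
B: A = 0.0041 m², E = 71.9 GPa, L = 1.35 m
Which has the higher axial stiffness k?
Model: a uniform prismatic bar under axial load, so k = (A·E) / L (SI units).
  A: k = (0.00337 × (8.08 × 10¹⁰)) / 1.44 = 1.891 × 10⁸ N/m = 189.1 MN/m
  B: k = (0.0041 × (7.19 × 10¹⁰)) / 1.35 = 2.184 × 10⁸ N/m = 218.4 MN/m
218.4 MN/m > 189.1 MN/m, so B is larger.
Final answer: B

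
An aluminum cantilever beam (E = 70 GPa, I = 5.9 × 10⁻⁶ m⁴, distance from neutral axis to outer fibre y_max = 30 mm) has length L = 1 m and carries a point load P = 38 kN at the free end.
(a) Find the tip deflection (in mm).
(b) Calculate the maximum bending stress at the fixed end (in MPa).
(a) Tip deflection of a cantilever with an end point load: δ = P·L^3 / (3·E·I). Convert P = 38 kN = 38000 N, E = 70 GPa = 7 × 10¹⁰ Pa.
  δ = (38000 × 1^3) / (3 × (7 × 10¹⁰) × (5.9 × 10⁻⁶)) = 0.03067 m = 30.67 mm
(b) Maximum bending moment at the fixed end: M = P·L = 38000 × 1 = 38000 N·m. Convert y_max = 30 mm = 0.03 m.
  σ = M·y_max / I = (38000 × 0.03) / (5.9 × 10⁻⁶) = 1.932 × 10⁸ Pa = 193.2 MPa
Final answer: (a) δ = 30.67 mm, (b) σ = 193.2 MPa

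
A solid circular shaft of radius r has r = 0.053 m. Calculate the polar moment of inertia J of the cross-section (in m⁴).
Model: a solid circular shaft of radius r, so J = (π·r^4) / 2.
Substitute:
  J = (π × 0.053^4) / 2
  J = 1.239 × 10⁻⁵ m⁴
Final answer: J = 1.239 × 10⁻⁵ m⁴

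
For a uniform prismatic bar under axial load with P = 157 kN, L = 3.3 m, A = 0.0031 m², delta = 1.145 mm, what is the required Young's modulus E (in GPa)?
Model: a uniform prismatic bar under axial load, so delta = (P·L) / (A·E).
Solve for E: E = (P·L) / (delta·A).
Convert to SI units:
  P = 157 kN = 157000 N
  delta = 1.145 mm = 0.001145 m
Substitute:
  E = (157000 × 3.3) / (0.001145 × 0.0031)
  E = 1.46 × 10¹¹ Pa
Convert: E = 1.46 × 10¹¹ Pa = 146 GPa
Final answer: E = 146 GPa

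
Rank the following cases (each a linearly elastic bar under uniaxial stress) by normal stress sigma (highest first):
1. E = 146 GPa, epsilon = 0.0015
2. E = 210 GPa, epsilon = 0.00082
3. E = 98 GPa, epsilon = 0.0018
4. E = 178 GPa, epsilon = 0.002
Model: a linearly elastic bar under uniaxial stress, so sigma = E·epsilon (SI units).
  Case 1: sigma = (1.46 × 10¹¹) × 0.0015 = 2.19 × 10⁸ Pa = 219 MPa
  Case 2: sigma = (2.1 × 10¹¹) × 0.00082 = 1.722 × 10⁸ Pa = 172.2 MPa
  Case 3: sigma = (9.8 × 10¹⁰) × 0.0018 = 1.764 × 10⁸ Pa = 176.4 MPa
  Case 4: sigma = (1.78 × 10¹¹) × 0.002 = 3.56 × 10⁸ Pa = 356 MPa
Ordering: 356 MPa (case 4) > 219 MPa (case 1) > 176.4 MPa (case 3) > 172.2 MPa (case 2)
Final answer: 4, 1, 3, 2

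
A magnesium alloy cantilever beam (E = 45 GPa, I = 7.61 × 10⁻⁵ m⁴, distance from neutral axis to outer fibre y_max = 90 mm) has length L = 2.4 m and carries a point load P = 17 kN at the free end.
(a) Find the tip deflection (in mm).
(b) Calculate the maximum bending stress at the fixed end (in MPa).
(a) Tip deflection of a cantilever with an end point load: δ = P·L^3 / (3·E·I). Convert P = 17 kN = 17000 N, E = 45 GPa = 4.5 × 10¹⁰ Pa.
  δ = (17000 × 2.4^3) / (3 × (4.5 × 10¹⁰) × (7.61 × 10⁻⁵)) = 0.02288 m = 22.88 mm
(b) Maximum bending moment at the fixed end: M = P·L = 17000 × 2.4 = 40800 N·m. Convert y_max = 90 mm = 0.09 m.
  σ = M·y_max / I = (40800 × 0.09) / (7.61 × 10⁻⁵) = 4.825 × 10⁷ Pa = 48.25 MPa
Final answer: (a) δ = 22.88 mm, (b) σ = 48.25 MPa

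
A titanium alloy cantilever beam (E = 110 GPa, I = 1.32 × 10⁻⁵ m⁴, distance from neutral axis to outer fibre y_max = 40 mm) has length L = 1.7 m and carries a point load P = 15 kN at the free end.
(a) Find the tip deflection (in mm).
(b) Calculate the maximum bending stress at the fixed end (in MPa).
(a) Tip deflection of a cantilever with an end point load: δ = P·L^3 / (3·E·I). Convert P = 15 kN = 15000 N, E = 110 GPa = 1.1 × 10¹¹ Pa.
  δ = (15000 × 1.7^3) / (3 × (1.1 × 10¹¹) × (1.32 × 10⁻⁵)) = 0.01692 m = 16.92 mm
(b) Maximum bending moment at the fixed end: M = P·L = 15000 × 1.7 = 25500 N·m. Convert y_max = 40 mm = 0.04 m.
  σ = M·y_max / I = (25500 × 0.04) / (1.32 × 10⁻⁵) = 7.727 × 10⁷ Pa = 77.27 MPa
Final answer: (a) δ = 16.92 mm, (b) σ = 77.27 MPa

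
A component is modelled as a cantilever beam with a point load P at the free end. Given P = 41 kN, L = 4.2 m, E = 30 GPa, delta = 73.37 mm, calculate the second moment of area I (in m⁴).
Model: a cantilever beam with a point load P at the free end, so delta = (P·L^3) / (3·E·I).
Solve for I: I = (P·L^3) / (3·delta·E).
Convert to SI units:
  P = 41 kN = 41000 N
  E = 30 GPa = 3 × 10¹⁰ Pa
  delta = 73.37 mm = 0.07337 m
Substitute:
  I = (41000 × 4.2^3) / (3 × 0.07337 × (3 × 10¹⁰))
  I = 0.00046 m⁴
Final answer: I = 0.00046 m⁴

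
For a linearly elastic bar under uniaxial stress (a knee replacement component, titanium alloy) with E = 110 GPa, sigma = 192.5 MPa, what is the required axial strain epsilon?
Model: a linearly elastic bar under uniaxial stress, so sigma = E·epsilon.
Solve for epsilon: epsilon = sigma / E.
Convert to SI units:
  E = 110 GPa = 1.1 × 10¹¹ Pa
  sigma = 192.5 MPa = 1.925 × 10⁸ Pa
Substitute:
  epsilon = (1.925 × 10⁸) / (1.1 × 10¹¹)
  epsilon = 0.00175
Final answer: epsilon = 0.00175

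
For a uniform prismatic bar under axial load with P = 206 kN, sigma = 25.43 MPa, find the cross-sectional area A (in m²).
Model: a uniform prismatic bar under axial load, so sigma = P / A.
Solve for A: A = P / sigma.
Convert to SI units:
  P = 206 kN = 206000 N
  sigma = 25.43 MPa = 2.543 × 10⁷ Pa
Substitute:
  A = 206000 / (2.543 × 10⁷)
  A = 0.008101 m²
Final answer: A = 0.008101 m²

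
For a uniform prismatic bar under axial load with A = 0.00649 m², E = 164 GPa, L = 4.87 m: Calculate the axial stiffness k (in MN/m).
Model: a uniform prismatic bar under axial load, so k = (A·E) / L.
Convert to SI units:
  E = 164 GPa = 1.64 × 10¹¹ Pa
Substitute:
  k = (0.00649 × (1.64 × 10¹¹)) / 4.87
  k = 2.186 × 10⁸ N/m
Convert: k = 2.186 × 10⁸ N/m = 218.6 MN/m
Final answer: k = 218.6 MN/m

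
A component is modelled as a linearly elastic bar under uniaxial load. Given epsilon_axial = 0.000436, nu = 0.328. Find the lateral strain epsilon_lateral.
Model: a linearly elastic bar under uniaxial load, so epsilon_lateral = -nu·epsilon_axial.
Substitute:
  epsilon_lateral = -(0.328 × 0.000436)
  epsilon_lateral = -0.000143
Final answer: epsilon_lateral = -0.000143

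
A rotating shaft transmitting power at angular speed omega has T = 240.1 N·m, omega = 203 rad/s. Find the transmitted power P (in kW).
Model: a rotating shaft transmitting power at angular speed omega, so P = T·omega.
Substitute:
  P = 240.1 × 203
  P = 48740 W
Convert: P = 48740 W = 48.74 kW
Final answer: P = 48.74 kW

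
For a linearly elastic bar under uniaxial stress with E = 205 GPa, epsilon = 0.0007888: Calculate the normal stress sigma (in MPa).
Model: a linearly elastic bar under uniaxial stress, so sigma = E·epsilon.
Convert to SI units:
  E = 205 GPa = 2.05 × 10¹¹ Pa
Substitute:
  sigma = (2.05 × 10¹¹) × 0.0007888
  sigma = 1.617 × 10⁸ Pa
Convert: sigma = 1.617 × 10⁸ Pa = 161.7 MPa
Final answer: sigma = 161.7 MPa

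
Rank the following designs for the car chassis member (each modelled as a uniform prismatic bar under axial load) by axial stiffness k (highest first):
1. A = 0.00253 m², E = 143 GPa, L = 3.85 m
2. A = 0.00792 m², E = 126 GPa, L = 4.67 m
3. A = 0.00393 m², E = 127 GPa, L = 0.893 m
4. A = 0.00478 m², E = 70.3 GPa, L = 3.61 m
Model: a uniform prismatic bar under axial load, so k = (A·E) / L (SI units).
  Case 1: k = (0.00253 × (1.43 × 10¹¹)) / 3.85 = 9.397 × 10⁷ N/m = 93.97 MN/m
  Case 2: k = (0.00792 × (1.26 × 10¹¹)) / 4.67 = 2.137 × 10⁸ N/m = 213.7 MN/m
  Case 3: k = (0.00393 × (1.27 × 10¹¹)) / 0.893 = 5.589 × 10⁸ N/m = 558.9 MN/m
  Case 4: k = (0.00478 × (7.03 × 10¹⁰)) / 3.61 = 9.308 × 10⁷ N/m = 93.08 MN/m
Ordering: 558.9 MN/m (case 3) > 213.7 MN/m (case 2) > 93.97 MN/m (case 1) > 93.08 MN/m (case 4)
Final answer: 3, 2, 1, 4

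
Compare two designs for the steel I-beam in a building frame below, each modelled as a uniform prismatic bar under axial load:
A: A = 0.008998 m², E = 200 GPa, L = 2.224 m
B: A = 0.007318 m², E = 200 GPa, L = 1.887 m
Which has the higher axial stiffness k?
Model: a uniform prismatic bar under axial load, so k = (A·E) / L (SI units).
  A: k = (0.008998 × (2 × 10¹¹)) / 2.224 = 8.092 × 10⁸ N/m = 809.2 MN/m
  B: k = (0.007318 × (2 × 10¹¹)) / 1.887 = 7.756 × 10⁸ N/m = 775.6 MN/m
809.2 MN/m > 775.6 MN/m, so A is larger.
Final answer: A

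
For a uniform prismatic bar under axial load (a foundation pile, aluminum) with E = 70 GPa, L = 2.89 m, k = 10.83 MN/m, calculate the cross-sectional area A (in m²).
Model: a uniform prismatic bar under axial load, so k = (A·E) / L.
Solve for A: A = (k·L) / E.
Convert to SI units:
  E = 70 GPa = 7 × 10¹⁰ Pa
  k = 10.83 MN/m = 1.083 × 10⁷ N/m
Substitute:
  A = ((1.083 × 10⁷) × 2.89) / (7 × 10¹⁰)
  A = 0.0004471 m²
Final answer: A = 0.0004471 m²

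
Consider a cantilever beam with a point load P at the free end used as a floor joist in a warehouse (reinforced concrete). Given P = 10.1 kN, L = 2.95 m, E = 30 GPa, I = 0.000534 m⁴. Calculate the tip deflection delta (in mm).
Model: a cantilever beam with a point load P at the free end, so delta = (P·L^3) / (3·E·I).
Convert to SI units:
  P = 10.1 kN = 10100 N
  E = 30 GPa = 3 × 10¹⁰ Pa
Substitute:
  delta = (10100 × 2.95^3) / (3 × (3 × 10¹⁰) × 0.000534)
  delta = 0.005395 m
Convert: delta = 0.005395 m = 5.395 mm
Final answer: delta = 5.395 mm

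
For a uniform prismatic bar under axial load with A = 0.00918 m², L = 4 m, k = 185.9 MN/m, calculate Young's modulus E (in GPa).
Model: a uniform prismatic bar under axial load, so k = (A·E) / L.
Solve for E: E = (k·L) / A.
Convert to SI units:
  k = 185.9 MN/m = 1.859 × 10⁸ N/m
Substitute:
  E = ((1.859 × 10⁸) × 4) / 0.00918
  E = 8.1 × 10¹⁰ Pa
Convert: E = 8.1 × 10¹⁰ Pa = 81 GPa
Final answer: E = 81 GPa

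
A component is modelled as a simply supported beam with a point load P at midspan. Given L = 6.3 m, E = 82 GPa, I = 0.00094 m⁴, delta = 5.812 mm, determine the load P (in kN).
Model: a simply supported beam with a point load P at midspan, so delta = (P·L^3) / (48·E·I).
Solve for P: P = (48·delta·E·I) / L^3.
Convert to SI units:
  E = 82 GPa = 8.2 × 10¹⁰ Pa
  delta = 5.812 mm = 0.005812 m
Substitute:
  P = (48 × 0.005812 × (8.2 × 10¹⁰) × 0.00094) / 6.3^3
  P = 86000 N
Convert: P = 86000 N = 86 kN
Final answer: P = 86 kN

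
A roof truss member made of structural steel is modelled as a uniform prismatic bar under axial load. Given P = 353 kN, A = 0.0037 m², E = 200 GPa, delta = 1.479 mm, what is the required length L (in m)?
Model: a uniform prismatic bar under axial load, so delta = (P·L) / (A·E).
Solve for L: L = (delta·A·E) / P.
Convert to SI units:
  P = 353 kN = 353000 N
  E = 200 GPa = 2 × 10¹¹ Pa
  delta = 1.479 mm = 0.001479 m
Substitute:
  L = (0.001479 × 0.0037 × (2 × 10¹¹)) / 353000
  L = 3.1 m
Final answer: L = 3.1 m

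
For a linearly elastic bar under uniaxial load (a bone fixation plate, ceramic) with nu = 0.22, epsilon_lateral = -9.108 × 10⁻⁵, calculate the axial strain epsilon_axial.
Model: a linearly elastic bar under uniaxial load, so epsilon_lateral = -nu·epsilon_axial.
Solve for epsilon_axial: epsilon_axial = -epsilon_lateral / nu.
Substitute:
  epsilon_axial = -(-9.108 × 10⁻⁵) / 0.22
  epsilon_axial = 0.000414
Final answer: epsilon_axial = 0.000414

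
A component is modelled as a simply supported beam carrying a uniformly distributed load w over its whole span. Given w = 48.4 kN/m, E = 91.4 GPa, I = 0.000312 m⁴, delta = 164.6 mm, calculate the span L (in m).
Model: a simply supported beam carrying a uniformly distributed load w over its whole span, so delta = (5·w·L^4) / (384·E·I).
Solve for L: L = ((384·delta·E·I) / (5·w))^(1/4).
Convert to SI units:
  w = 48.4 kN/m = 48400 N/m
  E = 91.4 GPa = 9.14 × 10¹⁰ Pa
  delta = 164.6 mm = 0.1646 m
Substitute:
  L = ((384 × 0.1646 × (9.14 × 10¹⁰) × 0.000312) / (5 × 48400))^(1/4)
  L = 9.29 m
Final answer: L = 9.29 m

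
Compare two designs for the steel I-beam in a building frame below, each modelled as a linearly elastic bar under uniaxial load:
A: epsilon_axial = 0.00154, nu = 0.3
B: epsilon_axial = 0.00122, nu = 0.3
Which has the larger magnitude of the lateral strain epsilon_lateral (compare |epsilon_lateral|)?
Model: a linearly elastic bar under uniaxial load, so epsilon_lateral = -nu·epsilon_axial (SI units).
  A: epsilon_lateral = -(0.3 × 0.00154) = -0.000462
  B: epsilon_lateral = -(0.3 × 0.00122) = -0.000366
|epsilon_lateral|: A = 0.000462, B = 0.000366, so A is larger in magnitude.
Final answer: A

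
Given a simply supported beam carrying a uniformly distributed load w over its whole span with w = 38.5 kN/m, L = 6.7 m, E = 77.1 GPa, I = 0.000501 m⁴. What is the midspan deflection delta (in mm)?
Model: a simply supported beam carrying a uniformly distributed load w over its whole span, so delta = (5·w·L^4) / (384·E·I).
Convert to SI units:
  w = 38.5 kN/m = 38500 N/m
  E = 77.1 GPa = 7.71 × 10¹⁰ Pa
Substitute:
  delta = (5 × 38500 × 6.7^4) / (384 × (7.71 × 10¹⁰) × 0.000501)
  delta = 0.02615 m
Convert: delta = 0.02615 m = 26.15 mm
Final answer: delta = 26.15 mm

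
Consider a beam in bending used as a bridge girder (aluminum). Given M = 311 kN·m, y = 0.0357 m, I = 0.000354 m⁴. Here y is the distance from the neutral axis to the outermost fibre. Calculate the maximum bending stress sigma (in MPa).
Model: a beam in bending, so sigma = (M·y) / I.
Convert to SI units:
  M = 311 kN·m = 311000 N·m
Substitute:
  sigma = (311000 × 0.0357) / 0.000354
  sigma = 3.136 × 10⁷ Pa
Convert: sigma = 3.136 × 10⁷ Pa = 31.36 MPa
Final answer: sigma = 31.36 MPa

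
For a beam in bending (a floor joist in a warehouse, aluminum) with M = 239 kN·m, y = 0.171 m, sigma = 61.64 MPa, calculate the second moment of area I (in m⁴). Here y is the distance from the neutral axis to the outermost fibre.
Model: a beam in bending, so sigma = (M·y) / I.
Solve for I: I = (M·y) / sigma.
Convert to SI units:
  M = 239 kN·m = 239000 N·m
  sigma = 61.64 MPa = 6.164 × 10⁷ Pa
Substitute:
  I = (239000 × 0.171) / (6.164 × 10⁷)
  I = 0.000663 m⁴
Final answer: I = 0.000663 m⁴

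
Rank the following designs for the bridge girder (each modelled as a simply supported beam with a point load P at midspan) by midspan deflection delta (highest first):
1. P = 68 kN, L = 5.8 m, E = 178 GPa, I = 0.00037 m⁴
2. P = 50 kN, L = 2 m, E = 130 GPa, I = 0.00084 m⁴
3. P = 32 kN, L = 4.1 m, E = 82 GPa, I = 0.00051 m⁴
Model: a simply supported beam with a point load P at midspan, so delta = (P·L^3) / (48·E·I) (SI units).
  Case 1: delta = (68000 × 5.8^3) / (48 × (1.78 × 10¹¹) × 0.00037) = 0.004197 m = 4.197 mm
  Case 2: delta = (50000 × 2^3) / (48 × (1.3 × 10¹¹) × 0.00084) = 7.631 × 10⁻⁵ m = 0.07631 mm
  Case 3: delta = (32000 × 4.1^3) / (48 × (8.2 × 10¹⁰) × 0.00051) = 0.001099 m = 1.099 mm
Ordering: 4.197 mm (case 1) > 1.099 mm (case 3) > 0.07631 mm (case 2)
Final answer: 1, 3, 2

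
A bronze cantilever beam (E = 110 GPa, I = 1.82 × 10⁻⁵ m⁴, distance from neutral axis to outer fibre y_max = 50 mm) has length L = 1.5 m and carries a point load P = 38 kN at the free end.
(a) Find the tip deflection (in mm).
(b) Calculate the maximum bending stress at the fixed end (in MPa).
(a) Tip deflection of a cantilever with an end point load: δ = P·L^3 / (3·E·I). Convert P = 38 kN = 38000 N, E = 110 GPa = 1.1 × 10¹¹ Pa.
  δ = (38000 × 1.5^3) / (3 × (1.1 × 10¹¹) × (1.82 × 10⁻⁵)) = 0.02135 m = 21.35 mm
(b) Maximum bending moment at the fixed end: M = P·L = 38000 × 1.5 = 57000 N·m. Convert y_max = 50 mm = 0.05 m.
  σ = M·y_max / I = (57000 × 0.05) / (1.82 × 10⁻⁵) = 1.566 × 10⁸ Pa = 156.6 MPa
Final answer: (a) δ = 21.35 mm, (b) σ = 156.6 MPa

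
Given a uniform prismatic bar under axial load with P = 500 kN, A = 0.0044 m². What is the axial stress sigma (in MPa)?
Model: a uniform prismatic bar under axial load, so sigma = P / A.
Convert to SI units:
  P = 500 kN = 500000 N
Substitute:
  sigma = 500000 / 0.0044
  sigma = 1.136 × 10⁸ Pa
Convert: sigma = 1.136 × 10⁸ Pa = 113.6 MPa
Final answer: sigma = 113.6 MPa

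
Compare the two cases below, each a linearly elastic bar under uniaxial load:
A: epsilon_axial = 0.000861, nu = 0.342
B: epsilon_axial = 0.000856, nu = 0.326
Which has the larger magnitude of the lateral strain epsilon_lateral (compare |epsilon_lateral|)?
Model: a linearly elastic bar under uniaxial load, so epsilon_lateral = -nu·epsilon_axial (SI units).
  A: epsilon_lateral = -(0.342 × 0.000861) = -0.0002945
  B: epsilon_lateral = -(0.326 × 0.000856) = -0.0002791
|epsilon_lateral|: A = 0.0002945, B = 0.0002791, so A is larger in magnitude.
Final answer: A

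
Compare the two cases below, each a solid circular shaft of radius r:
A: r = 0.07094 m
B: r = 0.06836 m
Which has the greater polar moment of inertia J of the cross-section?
Model: a solid circular shaft of radius r, so J = (π·r^4) / 2 (SI units).
  A: J = (π × 0.07094^4) / 2 = 3.978 × 10⁻⁵ m⁴
  B: J = (π × 0.06836^4) / 2 = 3.43 × 10⁻⁵ m⁴
3.978 × 10⁻⁵ m⁴ > 3.43 × 10⁻⁵ m⁴, so A is larger.
Final answer: A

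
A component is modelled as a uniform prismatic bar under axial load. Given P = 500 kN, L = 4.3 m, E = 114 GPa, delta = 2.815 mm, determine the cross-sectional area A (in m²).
Model: a uniform prismatic bar under axial load, so delta = (P·L) / (A·E).
Solve for A: A = (P·L) / (delta·E).
Convert to SI units:
  P = 500 kN = 500000 N
  E = 114 GPa = 1.14 × 10¹¹ Pa
  delta = 2.815 mm = 0.002815 m
Substitute:
  A = (500000 × 4.3) / (0.002815 × (1.14 × 10¹¹))
  A = 0.0067 m²
Final answer: A = 0.0067 m²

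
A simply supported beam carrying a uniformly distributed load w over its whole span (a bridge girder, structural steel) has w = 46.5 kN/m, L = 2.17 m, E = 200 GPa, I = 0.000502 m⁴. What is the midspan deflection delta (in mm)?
Model: a simply supported beam carrying a uniformly distributed load w over its whole span, so delta = (5·w·L^4) / (384·E·I).
Convert to SI units:
  w = 46.5 kN/m = 46500 N/m
  E = 200 GPa = 2 × 10¹¹ Pa
Substitute:
  delta = (5 × 46500 × 2.17^4) / (384 × (2 × 10¹¹) × 0.000502)
  delta = 0.0001337 m
Convert: delta = 0.0001337 m = 0.1337 mm
Final answer: delta = 0.1337 mm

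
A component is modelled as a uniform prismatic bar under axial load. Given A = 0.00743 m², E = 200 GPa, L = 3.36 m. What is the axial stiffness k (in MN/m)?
Model: a uniform prismatic bar under axial load, so k = (A·E) / L.
Convert to SI units:
  E = 200 GPa = 2 × 10¹¹ Pa
Substitute:
  k = (0.00743 × (2 × 10¹¹)) / 3.36
  k = 4.423 × 10⁸ N/m
Convert: k = 4.423 × 10⁸ N/m = 442.3 MN/m
Final answer: k = 442.3 MN/m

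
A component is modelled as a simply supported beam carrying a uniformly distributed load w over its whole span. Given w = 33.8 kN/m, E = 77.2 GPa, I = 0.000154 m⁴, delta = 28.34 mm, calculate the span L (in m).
Model: a simply supported beam carrying a uniformly distributed load w over its whole span, so delta = (5·w·L^4) / (384·E·I).
Solve for L: L = ((384·delta·E·I) / (5·w))^(1/4).
Convert to SI units:
  w = 33.8 kN/m = 33800 N/m
  E = 77.2 GPa = 7.72 × 10¹⁰ Pa
  delta = 28.34 mm = 0.02834 m
Substitute:
  L = ((384 × 0.02834 × (7.72 × 10¹⁰) × 0.000154) / (5 × 33800))^(1/4)
  L = 5.26 m
Final answer: L = 5.26 m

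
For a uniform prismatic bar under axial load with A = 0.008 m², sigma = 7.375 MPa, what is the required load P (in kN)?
Model: a uniform prismatic bar under axial load, so sigma = P / A.
Solve for P: P = sigma·A.
Convert to SI units:
  sigma = 7.375 MPa = 7.375 × 10⁶ Pa
Substitute:
  P = (7.375 × 10⁶) × 0.008
  P = 59000 N
Convert: P = 59000 N = 59 kN
Final answer: P = 59 kN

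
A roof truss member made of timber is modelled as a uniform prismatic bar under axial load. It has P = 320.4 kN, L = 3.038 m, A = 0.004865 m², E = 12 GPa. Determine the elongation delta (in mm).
Model: a uniform prismatic bar under axial load, so delta = (P·L) / (A·E).
Convert to SI units:
  P = 320.4 kN = 320400 N
  E = 12 GPa = 1.2 × 10¹⁰ Pa
Substitute:
  delta = (320400 × 3.038) / (0.004865 × (1.2 × 10¹⁰))
  delta = 0.01667 m
Convert: delta = 0.01667 m = 16.67 mm
Final answer: delta = 16.67 mm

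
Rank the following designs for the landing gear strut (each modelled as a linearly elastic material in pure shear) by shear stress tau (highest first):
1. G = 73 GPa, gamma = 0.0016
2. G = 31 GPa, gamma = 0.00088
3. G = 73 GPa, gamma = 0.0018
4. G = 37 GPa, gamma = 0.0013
Model: a linearly elastic material in pure shear, so tau = G·gamma (SI units).
  Case 1: tau = (7.3 × 10¹⁰) × 0.0016 = 1.168 × 10⁸ Pa = 116.8 MPa
  Case 2: tau = (3.1 × 10¹⁰) × 0.00088 = 2.728 × 10⁷ Pa = 27.28 MPa
  Case 3: tau = (7.3 × 10¹⁰) × 0.0018 = 1.314 × 10⁸ Pa = 131.4 MPa
  Case 4: tau = (3.7 × 10¹⁰) × 0.0013 = 4.81 × 10⁷ Pa = 48.1 MPa
Ordering: 131.4 MPa (case 3) > 116.8 MPa (case 1) > 48.1 MPa (case 4) > 27.28 MPa (case 2)
Final answer: 3, 1, 4, 2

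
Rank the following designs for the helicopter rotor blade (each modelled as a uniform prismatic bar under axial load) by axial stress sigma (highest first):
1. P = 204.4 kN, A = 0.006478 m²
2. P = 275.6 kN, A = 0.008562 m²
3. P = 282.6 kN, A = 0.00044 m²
Model: a uniform prismatic bar under axial load, so sigma = P / A (SI units).
  Case 1: sigma = 204400 / 0.006478 = 3.155 × 10⁷ Pa = 31.55 MPa
  Case 2: sigma = 275600 / 0.008562 = 3.219 × 10⁷ Pa = 32.19 MPa
  Case 3: sigma = 282600 / 0.00044 = 6.423 × 10⁸ Pa = 642.3 MPa
Ordering: 642.3 MPa (case 3) > 32.19 MPa (case 2) > 31.55 MPa (case 1)
Final answer: 3, 2, 1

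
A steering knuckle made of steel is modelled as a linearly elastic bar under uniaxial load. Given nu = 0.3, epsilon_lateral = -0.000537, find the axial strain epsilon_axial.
Model: a linearly elastic bar under uniaxial load, so epsilon_lateral = -nu·epsilon_axial.
Solve for epsilon_axial: epsilon_axial = -epsilon_lateral / nu.
Substitute:
  epsilon_axial = -(-0.000537) / 0.3
  epsilon_axial = 0.00179
Final answer: epsilon_axial = 0.00179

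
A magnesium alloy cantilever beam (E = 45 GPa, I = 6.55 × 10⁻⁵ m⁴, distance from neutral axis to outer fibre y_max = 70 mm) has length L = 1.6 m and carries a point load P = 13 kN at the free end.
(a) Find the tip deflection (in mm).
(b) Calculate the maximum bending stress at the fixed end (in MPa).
(a) Tip deflection of a cantilever with an end point load: δ = P·L^3 / (3·E·I). Convert P = 13 kN = 13000 N, E = 45 GPa = 4.5 × 10¹⁰ Pa.
  δ = (13000 × 1.6^3) / (3 × (4.5 × 10¹⁰) × (6.55 × 10⁻⁵)) = 0.006022 m = 6.022 mm
(b) Maximum bending moment at the fixed end: M = P·L = 13000 × 1.6 = 20800 N·m. Convert y_max = 70 mm = 0.07 m.
  σ = M·y_max / I = (20800 × 0.07) / (6.55 × 10⁻⁵) = 2.223 × 10⁷ Pa = 22.23 MPa
Final answer: (a) δ = 6.022 mm, (b) σ = 22.23 MPa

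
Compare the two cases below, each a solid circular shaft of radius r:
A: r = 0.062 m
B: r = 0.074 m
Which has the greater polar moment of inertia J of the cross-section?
Model: a solid circular shaft of radius r, so J = (π·r^4) / 2 (SI units).
  A: J = (π × 0.062^4) / 2 = 2.321 × 10⁻⁵ m⁴
  B: J = (π × 0.074^4) / 2 = 4.71 × 10⁻⁵ m⁴
4.71 × 10⁻⁵ m⁴ > 2.321 × 10⁻⁵ m⁴, so B is larger.
Final answer: B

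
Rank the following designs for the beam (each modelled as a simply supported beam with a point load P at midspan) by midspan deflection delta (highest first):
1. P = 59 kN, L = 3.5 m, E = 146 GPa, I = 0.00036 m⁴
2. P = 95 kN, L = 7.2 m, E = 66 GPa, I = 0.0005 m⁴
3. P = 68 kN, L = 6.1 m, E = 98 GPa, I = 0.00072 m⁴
Model: a simply supported beam with a point load P at midspan, so delta = (P·L^3) / (48·E·I) (SI units).
  Case 1: delta = (59000 × 3.5^3) / (48 × (1.46 × 10¹¹) × 0.00036) = 0.001003 m = 1.003 mm
  Case 2: delta = (95000 × 7.2^3) / (48 × (6.6 × 10¹⁰) × 0.0005) = 0.02239 m = 22.39 mm
  Case 3: delta = (68000 × 6.1^3) / (48 × (9.8 × 10¹⁰) × 0.00072) = 0.004557 m = 4.557 mm
Ordering: 22.39 mm (case 2) > 4.557 mm (case 3) > 1.003 mm (case 1)
Final answer: 2, 3, 1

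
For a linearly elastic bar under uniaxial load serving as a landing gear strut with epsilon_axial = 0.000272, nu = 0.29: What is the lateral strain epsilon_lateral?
Model: a linearly elastic bar under uniaxial load, so epsilon_lateral = -nu·epsilon_axial.
Substitute:
  epsilon_lateral = -(0.29 × 0.000272)
  epsilon_lateral = -7.888 × 10⁻⁵
Final answer: epsilon_lateral = -7.888 × 10⁻⁵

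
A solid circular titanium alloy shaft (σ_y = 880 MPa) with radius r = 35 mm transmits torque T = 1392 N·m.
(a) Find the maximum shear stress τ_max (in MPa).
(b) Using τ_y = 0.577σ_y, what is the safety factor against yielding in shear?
(a) For a solid circular shaft, τ_max = T·r/J with J = π·r^4/2, i.e. τ_max = 2·T / (π·r^3). Convert r = 35 mm = 0.035 m.
  τ_max = (2 × 1392) / (π × 0.035^3) = 2.067 × 10⁷ Pa = 20.67 MPa
(b) τ_y = 0.577 × 880 = 507.76 MPa
  SF = τ_y/τ_max = 507.76 / 20.67 = 24.57
Final answer: (a) τ_max = 20.67 MPa, (b) SF = 24.57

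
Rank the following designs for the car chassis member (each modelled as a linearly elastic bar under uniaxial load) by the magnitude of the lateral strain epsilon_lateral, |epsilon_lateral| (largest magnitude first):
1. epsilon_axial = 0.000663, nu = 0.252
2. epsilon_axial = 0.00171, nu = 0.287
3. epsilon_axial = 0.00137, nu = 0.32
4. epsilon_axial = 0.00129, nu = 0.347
Model: a linearly elastic bar under uniaxial load, so epsilon_lateral = -nu·epsilon_axial (SI units).
  Case 1: epsilon_lateral = -(0.252 × 0.000663) = -0.0001671
  Case 2: epsilon_lateral = -(0.287 × 0.00171) = -0.0004908
  Case 3: epsilon_lateral = -(0.32 × 0.00137) = -0.0004384
  Case 4: epsilon_lateral = -(0.347 × 0.00129) = -0.0004476
Ordering by |epsilon_lateral|: 0.0004908 (case 2) > 0.0004476 (case 4) > 0.0004384 (case 3) > 0.0001671 (case 1)
Final answer: 2, 4, 3, 1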